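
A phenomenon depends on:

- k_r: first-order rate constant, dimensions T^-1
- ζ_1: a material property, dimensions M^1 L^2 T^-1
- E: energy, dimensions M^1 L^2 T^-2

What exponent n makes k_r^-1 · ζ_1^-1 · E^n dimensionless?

1

Balance the M exponent: (1)·n from E, plus −(0) − (1) = -1 from the rest, must sum to zero.
n − 1 = 0, so n = 1.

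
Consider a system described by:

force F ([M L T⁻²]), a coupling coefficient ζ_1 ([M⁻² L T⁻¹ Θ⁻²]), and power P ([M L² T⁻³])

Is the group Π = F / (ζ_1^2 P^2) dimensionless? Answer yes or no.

Sum the exponent of each base dimension across the product:
  M: [F]_M − 2·[ζ_1]_M − 2·[P]_M = (1) − 2·(-2) − 2·(1) = 3
  L: [F]_L − 2·[ζ_1]_L − 2·[P]_L = (1) − 2·(1) − 2·(2) = -5
  T: [F]_T − 2·[ζ_1]_T − 2·[P]_T = (-2) − 2·(-1) − 2·(-3) = 6
  Θ: [F]_Θ − 2·[ζ_1]_Θ − 2·[P]_Θ = (0) − 2·(-2) − 2·(0) = 4
Net dimensions [M³ L⁻⁵ T⁶ Θ⁴] ≠ [1] — not dimensionless.

no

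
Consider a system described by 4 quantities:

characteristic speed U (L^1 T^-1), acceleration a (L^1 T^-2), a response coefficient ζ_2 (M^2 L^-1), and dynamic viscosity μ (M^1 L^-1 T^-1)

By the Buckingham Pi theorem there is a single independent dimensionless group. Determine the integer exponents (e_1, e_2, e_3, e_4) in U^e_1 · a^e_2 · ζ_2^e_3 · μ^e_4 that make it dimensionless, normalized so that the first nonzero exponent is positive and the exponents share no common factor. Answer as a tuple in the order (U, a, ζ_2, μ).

M: e_1·(0) + e_2·(0) + e_3·(2) + e_4·(1) = 0
L: e_1·(1) + e_2·(1) + e_3·(-1) + e_4·(-1) = 0
T: e_1·(-1) + e_2·(-2) + e_3·(0) + e_4·(-1) = 0
Solving this homogeneous linear system for the smallest-integer solution (first nonzero entry positive) gives (4, -3, -1, 2).

(4, -3, -1, 2)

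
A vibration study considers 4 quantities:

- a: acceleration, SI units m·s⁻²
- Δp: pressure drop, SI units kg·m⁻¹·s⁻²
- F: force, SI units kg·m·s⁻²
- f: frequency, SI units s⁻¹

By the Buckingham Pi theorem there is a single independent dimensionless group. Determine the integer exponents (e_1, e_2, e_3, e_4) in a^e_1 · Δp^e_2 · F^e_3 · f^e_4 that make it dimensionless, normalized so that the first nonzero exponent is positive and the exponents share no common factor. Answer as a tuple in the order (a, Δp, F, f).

M: e_1·(0) + e_2·(1) + e_3·(1) + e_4·(0) = 0
L: e_1·(1) + e_2·(-1) + e_3·(1) + e_4·(0) = 0
T: e_1·(-2) + e_2·(-2) + e_3·(-2) + e_4·(-1) = 0
Solving this homogeneous linear system for the smallest-integer solution (first nonzero entry positive) gives (2, 1, -1, -4).

(2, 1, -1, -4)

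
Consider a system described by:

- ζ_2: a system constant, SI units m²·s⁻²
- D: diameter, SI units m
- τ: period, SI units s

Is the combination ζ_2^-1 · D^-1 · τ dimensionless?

Sum the exponent of each base dimension across the product:
  L: −[ζ_2]_L − [D]_L + [τ]_L = −(2) − (1) + (0) = -3
  T: −[ζ_2]_T − [D]_T + [τ]_T = −(-2) − (0) + (1) = 3
Net dimensions [L⁻³ T³] ≠ [1] — not dimensionless.

no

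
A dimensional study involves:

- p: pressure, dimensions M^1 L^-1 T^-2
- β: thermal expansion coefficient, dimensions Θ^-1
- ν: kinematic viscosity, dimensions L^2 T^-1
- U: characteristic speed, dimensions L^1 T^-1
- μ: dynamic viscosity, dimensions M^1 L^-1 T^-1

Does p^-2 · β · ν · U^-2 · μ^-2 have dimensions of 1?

Sum the exponent of each base dimension across the product:
  M: −2·[p]_M + [β]_M + [ν]_M − 2·[U]_M − 2·[μ]_M = −2·(1) + (0) + (0) − 2·(0) − 2·(1) = -4
  L: −2·[p]_L + [β]_L + [ν]_L − 2·[U]_L − 2·[μ]_L = −2·(-1) + (0) + (2) − 2·(1) − 2·(-1) = 4
  T: −2·[p]_T + [β]_T + [ν]_T − 2·[U]_T − 2·[μ]_T = −2·(-2) + (0) + (-1) − 2·(-1) − 2·(-1) = 7
  Θ: −2·[p]_Θ + [β]_Θ + [ν]_Θ − 2·[U]_Θ − 2·[μ]_Θ = −2·(0) + (-1) + (0) − 2·(0) − 2·(0) = -1
Net dimensions [M⁻⁴ L⁴ T⁷ Θ⁻¹] ≠ [1] — not dimensionless.

no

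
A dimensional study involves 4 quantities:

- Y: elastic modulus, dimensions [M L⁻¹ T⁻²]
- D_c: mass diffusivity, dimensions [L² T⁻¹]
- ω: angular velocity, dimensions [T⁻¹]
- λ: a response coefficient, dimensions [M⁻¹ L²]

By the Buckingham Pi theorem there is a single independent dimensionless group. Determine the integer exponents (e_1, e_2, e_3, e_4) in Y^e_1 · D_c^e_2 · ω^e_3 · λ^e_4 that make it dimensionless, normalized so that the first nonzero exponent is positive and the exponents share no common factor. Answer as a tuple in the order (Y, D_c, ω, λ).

M: e_1·(1) + e_2·(0) + e_3·(0) + e_4·(-1) = 0
L: e_1·(-1) + e_2·(2) + e_3·(0) + e_4·(2) = 0
T: e_1·(-2) + e_2·(-1) + e_3·(-1) + e_4·(0) = 0
Solving this homogeneous linear system for the smallest-integer solution (first nonzero entry positive) gives (2, -1, -3, 2).

(2, -1, -3, 2)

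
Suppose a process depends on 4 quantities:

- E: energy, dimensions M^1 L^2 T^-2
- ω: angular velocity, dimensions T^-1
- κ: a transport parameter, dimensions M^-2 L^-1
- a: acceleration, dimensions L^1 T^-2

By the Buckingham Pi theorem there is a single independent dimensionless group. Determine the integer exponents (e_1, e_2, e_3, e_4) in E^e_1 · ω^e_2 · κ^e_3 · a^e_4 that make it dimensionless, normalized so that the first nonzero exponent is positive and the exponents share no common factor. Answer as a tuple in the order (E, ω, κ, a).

M: e_1·(1) + e_2·(0) + e_3·(-2) + e_4·(0) = 0
L: e_1·(2) + e_2·(0) + e_3·(-1) + e_4·(1) = 0
T: e_1·(-2) + e_2·(-1) + e_3·(0) + e_4·(-2) = 0
Solving this homogeneous linear system for the smallest-integer solution (first nonzero entry positive) gives (2, 2, 1, -3).

(2, 2, 1, -3)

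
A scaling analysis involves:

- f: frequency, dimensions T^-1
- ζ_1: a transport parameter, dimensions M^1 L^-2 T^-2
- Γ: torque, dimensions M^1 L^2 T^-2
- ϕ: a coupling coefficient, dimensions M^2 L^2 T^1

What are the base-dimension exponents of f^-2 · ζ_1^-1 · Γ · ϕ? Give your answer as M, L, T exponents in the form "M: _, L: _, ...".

M: 2, L: 6, T: 3

Collect each base-dimension exponent across the product:
  M: −2·(0) − (1) + (1) + (2) = 2
  L: −2·(0) − (-2) + (2) + (2) = 6
  T: −2·(-1) − (-2) + (-2) + (1) = 3
So the dimensions are [M² L⁶ T³].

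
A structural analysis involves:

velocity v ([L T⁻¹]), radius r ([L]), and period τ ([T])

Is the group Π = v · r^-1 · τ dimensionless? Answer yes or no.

yes

Sum the exponent of each base dimension across the product:
  L: [v]_L − [r]_L + [τ]_L = (1) − (1) + (0) = 0
  T: [v]_T − [r]_T + [τ]_T = (-1) − (0) + (1) = 0
All base exponents vanish — dimensionless.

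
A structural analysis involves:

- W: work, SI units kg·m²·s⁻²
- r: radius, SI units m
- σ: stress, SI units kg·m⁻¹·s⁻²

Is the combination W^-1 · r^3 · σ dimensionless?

Sum the exponent of each base dimension across the product:
  M: −[W]_M + 3·[r]_M + [σ]_M = −(1) + 3·(0) + (1) = 0
  L: −[W]_L + 3·[r]_L + [σ]_L = −(2) + 3·(1) + (-1) = 0
  T: −[W]_T + 3·[r]_T + [σ]_T = −(-2) + 3·(0) + (-2) = 0
All base exponents vanish — dimensionless.

yes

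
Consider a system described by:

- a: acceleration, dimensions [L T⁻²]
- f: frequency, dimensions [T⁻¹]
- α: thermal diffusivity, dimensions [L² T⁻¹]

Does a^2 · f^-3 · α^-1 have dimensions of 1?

yes

Sum the exponent of each base dimension across the product:
  M: 2·[a]_M − 3·[f]_M − [α]_M = 2·(0) − 3·(0) − (0) = 0
  L: 2·[a]_L − 3·[f]_L − [α]_L = 2·(1) − 3·(0) − (2) = 0
  T: 2·[a]_T − 3·[f]_T − [α]_T = 2·(-2) − 3·(-1) − (-1) = 0
All base exponents vanish — dimensionless.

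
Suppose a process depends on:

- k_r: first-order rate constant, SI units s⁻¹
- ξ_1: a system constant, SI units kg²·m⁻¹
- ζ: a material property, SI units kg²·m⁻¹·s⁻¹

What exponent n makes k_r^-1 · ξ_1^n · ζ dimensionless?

-1

Balance the M exponent: (2)·n from ξ_1, plus −(0) + (2) = 2 from the rest, must sum to zero.
2n + 2 = 0, so n = -1.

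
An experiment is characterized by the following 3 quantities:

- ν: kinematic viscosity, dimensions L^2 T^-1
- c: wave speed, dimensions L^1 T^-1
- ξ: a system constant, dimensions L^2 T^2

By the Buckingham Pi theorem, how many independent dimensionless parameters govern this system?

1

There are 3 variables and 2 base dimensions (L, T).
The dimension matrix has rank 2.
Independent dimensionless groups: 3 − 2 = 1.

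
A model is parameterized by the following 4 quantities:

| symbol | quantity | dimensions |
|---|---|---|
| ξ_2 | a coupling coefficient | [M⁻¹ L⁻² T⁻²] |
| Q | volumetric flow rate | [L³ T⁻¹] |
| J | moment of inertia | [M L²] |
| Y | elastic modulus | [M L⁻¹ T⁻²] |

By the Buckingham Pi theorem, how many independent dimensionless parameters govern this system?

There are 4 variables and 3 base dimensions (M, L, T).
The dimension matrix has rank 3.
Independent dimensionless groups: 4 − 3 = 1.

1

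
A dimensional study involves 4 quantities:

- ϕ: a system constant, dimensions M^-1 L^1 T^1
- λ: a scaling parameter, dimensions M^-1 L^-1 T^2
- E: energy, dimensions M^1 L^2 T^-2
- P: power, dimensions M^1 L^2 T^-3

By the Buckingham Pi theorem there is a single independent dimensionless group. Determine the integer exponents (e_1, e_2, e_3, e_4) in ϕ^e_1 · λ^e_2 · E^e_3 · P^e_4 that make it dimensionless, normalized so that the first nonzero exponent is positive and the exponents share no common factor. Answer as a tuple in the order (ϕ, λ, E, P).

(1, -3, -1, -1)

M: e_1·(-1) + e_2·(-1) + e_3·(1) + e_4·(1) = 0
L: e_1·(1) + e_2·(-1) + e_3·(2) + e_4·(2) = 0
T: e_1·(1) + e_2·(2) + e_3·(-2) + e_4·(-3) = 0
Solving this homogeneous linear system for the smallest-integer solution (first nonzero entry positive) gives (1, -3, -1, -1).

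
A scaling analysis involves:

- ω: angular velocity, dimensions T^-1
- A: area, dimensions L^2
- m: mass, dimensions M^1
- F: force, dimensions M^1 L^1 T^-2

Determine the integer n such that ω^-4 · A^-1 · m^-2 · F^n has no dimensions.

2

Balance the M exponent: (1)·n from F, plus −4·(0) − (0) − 2·(1) = -2 from the rest, must sum to zero.
n − 2 = 0, so n = 2.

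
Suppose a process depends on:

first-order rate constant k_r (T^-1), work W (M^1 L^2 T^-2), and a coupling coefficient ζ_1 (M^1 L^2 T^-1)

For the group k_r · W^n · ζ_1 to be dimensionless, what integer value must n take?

-1

Balance the M exponent: (1)·n from W, plus (0) + (1) = 1 from the rest, must sum to zero.
n + 1 = 0, so n = -1.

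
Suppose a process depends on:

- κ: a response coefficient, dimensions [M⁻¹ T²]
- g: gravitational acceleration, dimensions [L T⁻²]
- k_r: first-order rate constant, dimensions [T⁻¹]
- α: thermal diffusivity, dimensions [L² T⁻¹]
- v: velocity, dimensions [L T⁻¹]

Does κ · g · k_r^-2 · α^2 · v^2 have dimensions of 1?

no

Sum the exponent of each base dimension across the product:
  M: [κ]_M + [g]_M − 2·[k_r]_M + 2·[α]_M + 2·[v]_M = (-1) + (0) − 2·(0) + 2·(0) + 2·(0) = -1
  L: [κ]_L + [g]_L − 2·[k_r]_L + 2·[α]_L + 2·[v]_L = (0) + (1) − 2·(0) + 2·(2) + 2·(1) = 7
  T: [κ]_T + [g]_T − 2·[k_r]_T + 2·[α]_T + 2·[v]_T = (2) + (-2) − 2·(-1) + 2·(-1) + 2·(-1) = -2
Net dimensions [M⁻¹ L⁷ T⁻²] ≠ [1] — not dimensionless.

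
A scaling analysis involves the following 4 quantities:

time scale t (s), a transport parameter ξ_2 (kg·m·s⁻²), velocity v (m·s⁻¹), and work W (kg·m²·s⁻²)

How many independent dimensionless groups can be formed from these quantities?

There are 4 variables and 3 base dimensions (M, L, T).
The dimension matrix has rank 3.
Independent dimensionless groups: 4 − 3 = 1.

1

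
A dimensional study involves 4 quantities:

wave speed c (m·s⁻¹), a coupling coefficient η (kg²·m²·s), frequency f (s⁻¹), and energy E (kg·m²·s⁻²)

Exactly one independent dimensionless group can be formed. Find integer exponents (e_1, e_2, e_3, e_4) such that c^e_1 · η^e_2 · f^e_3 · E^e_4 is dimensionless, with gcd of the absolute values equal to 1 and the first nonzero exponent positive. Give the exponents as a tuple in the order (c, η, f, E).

(2, 1, 3, -2)

M: e_1·(0) + e_2·(2) + e_3·(0) + e_4·(1) = 0
L: e_1·(1) + e_2·(2) + e_3·(0) + e_4·(2) = 0
T: e_1·(-1) + e_2·(1) + e_3·(-1) + e_4·(-2) = 0
Solving this homogeneous linear system for the smallest-integer solution (first nonzero entry positive) gives (2, 1, 3, -2).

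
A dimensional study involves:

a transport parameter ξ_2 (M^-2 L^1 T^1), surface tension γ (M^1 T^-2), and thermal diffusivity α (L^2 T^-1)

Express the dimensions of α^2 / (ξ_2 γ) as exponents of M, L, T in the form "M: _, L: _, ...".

M: 1, L: 3, T: -1

Collect each base-dimension exponent across the product:
  M: −(-2) − (1) + 2·(0) = 1
  L: −(1) − (0) + 2·(2) = 3
  T: −(1) − (-2) + 2·(-1) = -1
So the dimensions are [M L³ T⁻¹].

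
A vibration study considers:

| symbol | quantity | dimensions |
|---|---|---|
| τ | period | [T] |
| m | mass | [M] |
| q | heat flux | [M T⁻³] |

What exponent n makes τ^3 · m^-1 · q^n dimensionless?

1

Balance the M exponent: (1)·n from q, plus 3·(0) − (1) = -1 from the rest, must sum to zero.
n − 1 = 0, so n = 1.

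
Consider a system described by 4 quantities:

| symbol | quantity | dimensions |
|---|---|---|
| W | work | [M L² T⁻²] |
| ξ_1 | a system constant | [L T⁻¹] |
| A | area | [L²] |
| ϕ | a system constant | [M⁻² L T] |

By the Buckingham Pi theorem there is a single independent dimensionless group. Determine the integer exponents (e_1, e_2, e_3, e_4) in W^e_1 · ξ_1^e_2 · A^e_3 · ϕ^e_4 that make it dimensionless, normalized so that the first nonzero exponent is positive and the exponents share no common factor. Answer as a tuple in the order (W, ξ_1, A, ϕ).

M: e_1·(1) + e_2·(0) + e_3·(0) + e_4·(-2) = 0
L: e_1·(2) + e_2·(1) + e_3·(2) + e_4·(1) = 0
T: e_1·(-2) + e_2·(-1) + e_3·(0) + e_4·(1) = 0
Solving this homogeneous linear system for the smallest-integer solution (first nonzero entry positive) gives (2, -3, -1, 1).

(2, -3, -1, 1)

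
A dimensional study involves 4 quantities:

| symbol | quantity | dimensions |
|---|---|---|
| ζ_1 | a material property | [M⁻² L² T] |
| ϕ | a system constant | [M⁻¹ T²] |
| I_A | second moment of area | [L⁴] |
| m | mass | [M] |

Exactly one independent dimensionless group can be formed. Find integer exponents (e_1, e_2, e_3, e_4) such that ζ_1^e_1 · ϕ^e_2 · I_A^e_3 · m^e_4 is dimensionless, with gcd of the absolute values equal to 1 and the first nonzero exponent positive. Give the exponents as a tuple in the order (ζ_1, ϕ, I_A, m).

M: e_1·(-2) + e_2·(-1) + e_3·(0) + e_4·(1) = 0
L: e_1·(2) + e_2·(0) + e_3·(4) + e_4·(0) = 0
T: e_1·(1) + e_2·(2) + e_3·(0) + e_4·(0) = 0
Solving this homogeneous linear system for the smallest-integer solution (first nonzero entry positive) gives (2, -1, -1, 3).

(2, -1, -1, 3)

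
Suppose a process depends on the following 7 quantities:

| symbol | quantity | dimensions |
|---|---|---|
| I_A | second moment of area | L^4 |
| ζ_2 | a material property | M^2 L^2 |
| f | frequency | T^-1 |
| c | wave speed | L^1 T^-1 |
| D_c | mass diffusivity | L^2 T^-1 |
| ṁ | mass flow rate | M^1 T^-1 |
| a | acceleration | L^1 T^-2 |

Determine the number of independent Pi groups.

There are 7 variables and 3 base dimensions (M, L, T).
The dimension matrix has rank 3.
Independent dimensionless groups: 7 − 3 = 4.

4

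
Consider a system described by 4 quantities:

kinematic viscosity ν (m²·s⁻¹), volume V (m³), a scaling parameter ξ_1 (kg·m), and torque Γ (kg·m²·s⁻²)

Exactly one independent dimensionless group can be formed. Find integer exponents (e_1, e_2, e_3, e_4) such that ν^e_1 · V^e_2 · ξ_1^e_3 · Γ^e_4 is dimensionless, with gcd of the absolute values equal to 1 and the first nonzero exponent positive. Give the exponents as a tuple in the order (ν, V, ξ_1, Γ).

(2, -1, 1, -1)

M: e_1·(0) + e_2·(0) + e_3·(1) + e_4·(1) = 0
L: e_1·(2) + e_2·(3) + e_3·(1) + e_4·(2) = 0
T: e_1·(-1) + e_2·(0) + e_3·(0) + e_4·(-2) = 0
Solving this homogeneous linear system for the smallest-integer solution (first nonzero entry positive) gives (2, -1, 1, -1).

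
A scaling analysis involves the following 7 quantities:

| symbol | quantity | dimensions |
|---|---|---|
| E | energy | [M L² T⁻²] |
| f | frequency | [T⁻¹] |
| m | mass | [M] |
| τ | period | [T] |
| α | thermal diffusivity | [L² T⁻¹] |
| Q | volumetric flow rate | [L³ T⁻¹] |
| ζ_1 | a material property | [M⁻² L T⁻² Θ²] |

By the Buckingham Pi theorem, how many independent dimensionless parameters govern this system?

There are 7 variables and 4 base dimensions (M, L, T, Θ).
The dimension matrix has rank 4.
Independent dimensionless groups: 7 − 4 = 3.

3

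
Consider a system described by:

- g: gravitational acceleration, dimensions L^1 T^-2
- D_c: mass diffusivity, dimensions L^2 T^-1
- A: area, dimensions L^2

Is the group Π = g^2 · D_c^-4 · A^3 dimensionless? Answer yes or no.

Sum the exponent of each base dimension across the product:
  L: 2·[g]_L − 4·[D_c]_L + 3·[A]_L = 2·(1) − 4·(2) + 3·(2) = 0
  T: 2·[g]_T − 4·[D_c]_T + 3·[A]_T = 2·(-2) − 4·(-1) + 3·(0) = 0
All base exponents vanish — dimensionless.

yes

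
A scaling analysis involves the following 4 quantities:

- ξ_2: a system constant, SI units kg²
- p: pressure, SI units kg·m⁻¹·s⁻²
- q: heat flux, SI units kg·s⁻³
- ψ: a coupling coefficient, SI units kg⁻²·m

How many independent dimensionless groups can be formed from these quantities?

1

There are 4 variables and 3 base dimensions (M, L, T).
The dimension matrix has rank 3.
Independent dimensionless groups: 4 − 3 = 1.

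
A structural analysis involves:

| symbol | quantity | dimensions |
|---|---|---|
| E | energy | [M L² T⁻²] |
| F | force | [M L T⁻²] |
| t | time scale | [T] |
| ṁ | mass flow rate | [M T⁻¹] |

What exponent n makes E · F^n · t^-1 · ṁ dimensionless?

Balance the M exponent: (1)·n from F, plus (1) − (0) + (1) = 2 from the rest, must sum to zero.
n + 2 = 0, so n = -2.

-2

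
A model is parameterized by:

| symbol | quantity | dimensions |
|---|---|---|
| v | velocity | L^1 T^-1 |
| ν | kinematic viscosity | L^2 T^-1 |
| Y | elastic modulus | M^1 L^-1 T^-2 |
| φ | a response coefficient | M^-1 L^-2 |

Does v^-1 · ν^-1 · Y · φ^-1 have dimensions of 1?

no

Sum the exponent of each base dimension across the product:
  M: −[v]_M − [ν]_M + [Y]_M − [φ]_M = −(0) − (0) + (1) − (-1) = 2
  L: −[v]_L − [ν]_L + [Y]_L − [φ]_L = −(1) − (2) + (-1) − (-2) = -2
  T: −[v]_T − [ν]_T + [Y]_T − [φ]_T = −(-1) − (-1) + (-2) − (0) = 0
Net dimensions [M² L⁻²] ≠ [1] — not dimensionless.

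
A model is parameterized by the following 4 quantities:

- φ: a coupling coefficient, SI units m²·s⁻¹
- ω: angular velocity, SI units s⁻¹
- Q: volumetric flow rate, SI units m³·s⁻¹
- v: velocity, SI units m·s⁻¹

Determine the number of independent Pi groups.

2

There are 4 variables and 2 base dimensions (L, T).
The dimension matrix has rank 2.
Independent dimensionless groups: 4 − 2 = 2.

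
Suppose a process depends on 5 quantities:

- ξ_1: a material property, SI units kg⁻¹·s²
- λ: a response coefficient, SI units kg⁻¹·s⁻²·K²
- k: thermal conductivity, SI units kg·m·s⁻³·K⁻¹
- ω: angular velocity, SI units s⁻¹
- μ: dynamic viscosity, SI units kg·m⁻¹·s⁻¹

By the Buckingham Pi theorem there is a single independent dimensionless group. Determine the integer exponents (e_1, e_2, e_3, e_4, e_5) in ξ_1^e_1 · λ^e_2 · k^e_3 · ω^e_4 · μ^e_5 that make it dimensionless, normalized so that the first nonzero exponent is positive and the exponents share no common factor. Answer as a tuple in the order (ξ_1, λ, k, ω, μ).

M: e_1·(-1) + e_2·(-1) + e_3·(1) + e_4·(0) + e_5·(1) = 0
L: e_1·(0) + e_2·(0) + e_3·(1) + e_4·(0) + e_5·(-1) = 0
T: e_1·(2) + e_2·(-2) + e_3·(-3) + e_4·(-1) + e_5·(-1) = 0
Θ: e_1·(0) + e_2·(2) + e_3·(-1) + e_4·(0) + e_5·(0) = 0
Solving this homogeneous linear system for the smallest-integer solution (first nonzero entry positive) gives (3, 1, 2, -4, 2).

(3, 1, 2, -4, 2)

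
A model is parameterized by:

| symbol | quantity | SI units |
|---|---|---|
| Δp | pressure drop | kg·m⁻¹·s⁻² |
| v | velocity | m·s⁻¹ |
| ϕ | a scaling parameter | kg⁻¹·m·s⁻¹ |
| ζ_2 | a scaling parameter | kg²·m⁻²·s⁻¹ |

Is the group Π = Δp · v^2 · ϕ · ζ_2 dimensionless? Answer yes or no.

no

Sum the exponent of each base dimension across the product:
  M: [Δp]_M + 2·[v]_M + [ϕ]_M + [ζ_2]_M = (1) + 2·(0) + (-1) + (2) = 2
  L: [Δp]_L + 2·[v]_L + [ϕ]_L + [ζ_2]_L = (-1) + 2·(1) + (1) + (-2) = 0
  T: [Δp]_T + 2·[v]_T + [ϕ]_T + [ζ_2]_T = (-2) + 2·(-1) + (-1) + (-1) = -6
Net dimensions [M² T⁻⁶] ≠ [1] — not dimensionless.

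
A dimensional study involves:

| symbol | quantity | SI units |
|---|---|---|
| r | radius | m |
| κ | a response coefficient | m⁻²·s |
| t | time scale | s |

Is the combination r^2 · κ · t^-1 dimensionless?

yes

Sum the exponent of each base dimension across the product:
  L: 2·[r]_L + [κ]_L − [t]_L = 2·(1) + (-2) − (0) = 0
  T: 2·[r]_T + [κ]_T − [t]_T = 2·(0) + (1) − (1) = 0
All base exponents vanish — dimensionless.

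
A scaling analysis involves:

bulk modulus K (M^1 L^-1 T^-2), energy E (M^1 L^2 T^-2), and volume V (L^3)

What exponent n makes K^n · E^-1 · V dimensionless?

Balance the M exponent: (1)·n from K, plus −(1) + (0) = -1 from the rest, must sum to zero.
n − 1 = 0, so n = 1.

1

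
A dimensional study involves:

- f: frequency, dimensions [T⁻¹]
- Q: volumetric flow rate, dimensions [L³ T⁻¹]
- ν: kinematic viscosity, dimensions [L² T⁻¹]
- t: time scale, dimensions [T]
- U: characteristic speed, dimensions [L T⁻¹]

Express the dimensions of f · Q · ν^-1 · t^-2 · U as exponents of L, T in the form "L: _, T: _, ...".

Collect each base-dimension exponent across the product:
  L: (0) + (3) − (2) − 2·(0) + (1) = 2
  T: (-1) + (-1) − (-1) − 2·(1) + (-1) = -4
So the dimensions are [L² T⁻⁴].

L: 2, T: -4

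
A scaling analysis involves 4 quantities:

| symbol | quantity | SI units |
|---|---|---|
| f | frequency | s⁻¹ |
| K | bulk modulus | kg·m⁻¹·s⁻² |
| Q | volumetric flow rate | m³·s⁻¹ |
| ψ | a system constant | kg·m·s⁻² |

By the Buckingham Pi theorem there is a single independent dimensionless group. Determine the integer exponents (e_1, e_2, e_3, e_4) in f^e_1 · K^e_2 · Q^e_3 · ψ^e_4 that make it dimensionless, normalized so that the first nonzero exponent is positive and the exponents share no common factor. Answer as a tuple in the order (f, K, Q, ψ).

M: e_1·(0) + e_2·(1) + e_3·(0) + e_4·(1) = 0
L: e_1·(0) + e_2·(-1) + e_3·(3) + e_4·(1) = 0
T: e_1·(-1) + e_2·(-2) + e_3·(-1) + e_4·(-2) = 0
Solving this homogeneous linear system for the smallest-integer solution (first nonzero entry positive) gives (2, -3, -2, 3).

(2, -3, -2, 3)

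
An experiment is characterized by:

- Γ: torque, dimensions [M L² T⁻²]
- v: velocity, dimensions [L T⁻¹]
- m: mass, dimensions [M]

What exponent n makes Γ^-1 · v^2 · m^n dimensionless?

Balance the M exponent: (1)·n from m, plus −(1) + 2·(0) = -1 from the rest, must sum to zero.
n − 1 = 0, so n = 1.

1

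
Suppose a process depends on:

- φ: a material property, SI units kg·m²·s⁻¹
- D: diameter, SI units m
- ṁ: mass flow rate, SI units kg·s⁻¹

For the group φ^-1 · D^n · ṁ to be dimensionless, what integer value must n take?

2

Balance the L exponent: (1)·n from D, plus −(2) + (0) = -2 from the rest, must sum to zero.
n − 2 = 0, so n = 2.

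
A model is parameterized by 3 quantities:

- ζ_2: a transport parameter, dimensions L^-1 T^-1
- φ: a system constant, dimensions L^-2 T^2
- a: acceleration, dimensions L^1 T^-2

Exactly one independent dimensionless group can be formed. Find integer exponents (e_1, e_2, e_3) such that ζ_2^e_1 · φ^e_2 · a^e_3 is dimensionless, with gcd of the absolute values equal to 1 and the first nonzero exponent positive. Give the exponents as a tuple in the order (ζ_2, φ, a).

L: e_1·(-1) + e_2·(-2) + e_3·(1) = 0
T: e_1·(-1) + e_2·(2) + e_3·(-2) = 0
Solving this homogeneous linear system for the smallest-integer solution (first nonzero entry positive) gives (2, -3, -4).

(2, -3, -4)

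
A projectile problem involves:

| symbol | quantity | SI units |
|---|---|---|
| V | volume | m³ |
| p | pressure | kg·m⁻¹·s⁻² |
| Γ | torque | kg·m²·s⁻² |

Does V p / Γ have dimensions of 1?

Sum the exponent of each base dimension across the product:
  M: [V]_M + [p]_M − [Γ]_M = (0) + (1) − (1) = 0
  L: [V]_L + [p]_L − [Γ]_L = (3) + (-1) − (2) = 0
  T: [V]_T + [p]_T − [Γ]_T = (0) + (-2) − (-2) = 0
All base exponents vanish — dimensionless.

yes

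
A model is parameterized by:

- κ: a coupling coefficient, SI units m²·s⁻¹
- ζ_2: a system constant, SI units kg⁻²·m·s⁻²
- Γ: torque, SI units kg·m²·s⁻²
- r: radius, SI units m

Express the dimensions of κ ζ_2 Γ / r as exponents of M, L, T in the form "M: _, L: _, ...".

Collect each base-dimension exponent across the product:
  M: (0) + (-2) + (1) − (0) = -1
  L: (2) + (1) + (2) − (1) = 4
  T: (-1) + (-2) + (-2) − (0) = -5
So the dimensions are [M⁻¹ L⁴ T⁻⁵].

M: -1, L: 4, T: -5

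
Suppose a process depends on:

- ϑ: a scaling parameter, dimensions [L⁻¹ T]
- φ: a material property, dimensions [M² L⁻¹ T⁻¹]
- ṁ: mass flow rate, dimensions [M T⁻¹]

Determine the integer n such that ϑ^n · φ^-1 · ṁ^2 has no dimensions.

1

Balance the L exponent: (-1)·n from ϑ, plus −(-1) + 2·(0) = 1 from the rest, must sum to zero.
−n + 1 = 0, so n = 1.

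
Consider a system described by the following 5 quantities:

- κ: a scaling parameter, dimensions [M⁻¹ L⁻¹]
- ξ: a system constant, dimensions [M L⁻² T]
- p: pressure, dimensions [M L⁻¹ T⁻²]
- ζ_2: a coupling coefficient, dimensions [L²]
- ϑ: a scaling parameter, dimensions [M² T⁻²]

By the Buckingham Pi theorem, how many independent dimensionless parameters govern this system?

2

There are 5 variables and 3 base dimensions (M, L, T).
The dimension matrix has rank 3.
Independent dimensionless groups: 5 − 3 = 2.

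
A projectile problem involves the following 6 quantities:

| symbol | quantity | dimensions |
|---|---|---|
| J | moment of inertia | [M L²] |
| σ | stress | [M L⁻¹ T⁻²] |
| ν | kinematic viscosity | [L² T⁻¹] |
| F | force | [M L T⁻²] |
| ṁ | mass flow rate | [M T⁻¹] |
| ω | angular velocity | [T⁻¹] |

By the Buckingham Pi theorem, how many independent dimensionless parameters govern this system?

3

There are 6 variables and 3 base dimensions (M, L, T).
The dimension matrix has rank 3.
Independent dimensionless groups: 6 − 3 = 3.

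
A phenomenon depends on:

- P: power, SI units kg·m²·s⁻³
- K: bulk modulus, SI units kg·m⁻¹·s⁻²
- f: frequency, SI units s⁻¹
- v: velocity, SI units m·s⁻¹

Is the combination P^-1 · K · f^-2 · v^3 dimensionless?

yes

Sum the exponent of each base dimension across the product:
  M: −[P]_M + [K]_M − 2·[f]_M + 3·[v]_M = −(1) + (1) − 2·(0) + 3·(0) = 0
  L: −[P]_L + [K]_L − 2·[f]_L + 3·[v]_L = −(2) + (-1) − 2·(0) + 3·(1) = 0
  T: −[P]_T + [K]_T − 2·[f]_T + 3·[v]_T = −(-3) + (-2) − 2·(-1) + 3·(-1) = 0
All base exponents vanish — dimensionless.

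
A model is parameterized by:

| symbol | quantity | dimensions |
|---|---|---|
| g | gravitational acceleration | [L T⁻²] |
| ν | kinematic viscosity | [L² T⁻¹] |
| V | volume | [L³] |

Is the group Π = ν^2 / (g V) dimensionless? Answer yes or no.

Sum the exponent of each base dimension across the product:
  L: −[g]_L + 2·[ν]_L − [V]_L = −(1) + 2·(2) − (3) = 0
  T: −[g]_T + 2·[ν]_T − [V]_T = −(-2) + 2·(-1) − (0) = 0
All base exponents vanish — dimensionless.

yes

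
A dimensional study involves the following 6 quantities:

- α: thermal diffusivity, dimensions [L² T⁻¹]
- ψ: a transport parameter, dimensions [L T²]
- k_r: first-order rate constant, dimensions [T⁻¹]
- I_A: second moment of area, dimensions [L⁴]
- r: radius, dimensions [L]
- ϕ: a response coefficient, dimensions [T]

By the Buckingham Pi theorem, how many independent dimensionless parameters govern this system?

4

There are 6 variables and 2 base dimensions (L, T).
The dimension matrix has rank 2.
Independent dimensionless groups: 6 − 2 = 4.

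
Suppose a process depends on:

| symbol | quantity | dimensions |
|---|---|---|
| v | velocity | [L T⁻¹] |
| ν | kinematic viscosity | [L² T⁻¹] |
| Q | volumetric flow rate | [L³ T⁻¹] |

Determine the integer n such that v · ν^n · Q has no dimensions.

-2

Balance the L exponent: (2)·n from ν, plus (1) + (3) = 4 from the rest, must sum to zero.
2n + 4 = 0, so n = -2.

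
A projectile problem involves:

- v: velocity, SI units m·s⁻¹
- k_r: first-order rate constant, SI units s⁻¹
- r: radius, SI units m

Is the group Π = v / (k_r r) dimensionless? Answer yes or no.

yes

Sum the exponent of each base dimension across the product:
  L: [v]_L − [k_r]_L − [r]_L = (1) − (0) − (1) = 0
  T: [v]_T − [k_r]_T − [r]_T = (-1) − (-1) − (0) = 0
All base exponents vanish — dimensionless.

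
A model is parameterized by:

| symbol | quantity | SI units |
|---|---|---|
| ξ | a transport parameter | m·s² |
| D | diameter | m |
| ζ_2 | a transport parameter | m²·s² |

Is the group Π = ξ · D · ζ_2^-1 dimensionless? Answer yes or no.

Sum the exponent of each base dimension across the product:
  L: [ξ]_L + [D]_L − [ζ_2]_L = (1) + (1) − (2) = 0
  T: [ξ]_T + [D]_T − [ζ_2]_T = (2) + (0) − (2) = 0
All base exponents vanish — dimensionless.

yes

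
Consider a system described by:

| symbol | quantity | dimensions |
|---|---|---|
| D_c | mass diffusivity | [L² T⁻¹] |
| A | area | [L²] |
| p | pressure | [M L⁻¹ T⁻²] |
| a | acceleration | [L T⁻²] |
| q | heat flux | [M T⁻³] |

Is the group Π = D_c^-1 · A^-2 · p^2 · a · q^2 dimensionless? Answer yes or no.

no

Sum the exponent of each base dimension across the product:
  M: −[D_c]_M − 2·[A]_M + 2·[p]_M + [a]_M + 2·[q]_M = −(0) − 2·(0) + 2·(1) + (0) + 2·(1) = 4
  L: −[D_c]_L − 2·[A]_L + 2·[p]_L + [a]_L + 2·[q]_L = −(2) − 2·(2) + 2·(-1) + (1) + 2·(0) = -7
  T: −[D_c]_T − 2·[A]_T + 2·[p]_T + [a]_T + 2·[q]_T = −(-1) − 2·(0) + 2·(-2) + (-2) + 2·(-3) = -11
Net dimensions [M⁴ L⁻⁷ T⁻¹¹] ≠ [1] — not dimensionless.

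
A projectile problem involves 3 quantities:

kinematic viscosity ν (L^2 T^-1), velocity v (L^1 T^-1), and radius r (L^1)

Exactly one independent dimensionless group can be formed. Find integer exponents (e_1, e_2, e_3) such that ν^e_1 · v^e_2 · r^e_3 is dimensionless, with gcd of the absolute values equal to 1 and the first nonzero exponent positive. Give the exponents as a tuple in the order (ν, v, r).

(1, -1, -1)

L: e_1·(2) + e_2·(1) + e_3·(1) = 0
T: e_1·(-1) + e_2·(-1) + e_3·(0) = 0
Solving this homogeneous linear system for the smallest-integer solution (first nonzero entry positive) gives (1, -1, -1).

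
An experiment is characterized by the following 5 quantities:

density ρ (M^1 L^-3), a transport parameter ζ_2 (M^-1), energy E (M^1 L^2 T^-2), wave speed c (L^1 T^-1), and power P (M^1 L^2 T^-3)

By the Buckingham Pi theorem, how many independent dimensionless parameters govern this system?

There are 5 variables and 3 base dimensions (M, L, T).
The dimension matrix has rank 3.
Independent dimensionless groups: 5 − 3 = 2.

2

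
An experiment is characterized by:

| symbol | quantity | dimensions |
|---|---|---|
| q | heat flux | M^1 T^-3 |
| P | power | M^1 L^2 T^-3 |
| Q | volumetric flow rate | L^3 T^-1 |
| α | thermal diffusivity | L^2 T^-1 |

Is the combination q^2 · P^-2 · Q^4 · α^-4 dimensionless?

yes

Sum the exponent of each base dimension across the product:
  M: 2·[q]_M − 2·[P]_M + 4·[Q]_M − 4·[α]_M = 2·(1) − 2·(1) + 4·(0) − 4·(0) = 0
  L: 2·[q]_L − 2·[P]_L + 4·[Q]_L − 4·[α]_L = 2·(0) − 2·(2) + 4·(3) − 4·(2) = 0
  T: 2·[q]_T − 2·[P]_T + 4·[Q]_T − 4·[α]_T = 2·(-3) − 2·(-3) + 4·(-1) − 4·(-1) = 0
All base exponents vanish — dimensionless.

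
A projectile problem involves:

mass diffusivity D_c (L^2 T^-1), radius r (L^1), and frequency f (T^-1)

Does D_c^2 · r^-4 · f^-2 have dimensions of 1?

yes

Sum the exponent of each base dimension across the product:
  M: 2·[D_c]_M − 4·[r]_M − 2·[f]_M = 2·(0) − 4·(0) − 2·(0) = 0
  L: 2·[D_c]_L − 4·[r]_L − 2·[f]_L = 2·(2) − 4·(1) − 2·(0) = 0
  T: 2·[D_c]_T − 4·[r]_T − 2·[f]_T = 2·(-1) − 4·(0) − 2·(-1) = 0
All base exponents vanish — dimensionless.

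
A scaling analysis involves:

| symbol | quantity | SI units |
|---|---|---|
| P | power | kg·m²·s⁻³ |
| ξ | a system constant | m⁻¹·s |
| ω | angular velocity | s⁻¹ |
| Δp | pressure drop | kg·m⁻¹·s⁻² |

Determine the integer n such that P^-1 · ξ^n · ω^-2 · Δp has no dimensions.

Balance the L exponent: (-1)·n from ξ, plus −(2) − 2·(0) + (-1) = -3 from the rest, must sum to zero.
−n − 3 = 0, so n = -3.

-3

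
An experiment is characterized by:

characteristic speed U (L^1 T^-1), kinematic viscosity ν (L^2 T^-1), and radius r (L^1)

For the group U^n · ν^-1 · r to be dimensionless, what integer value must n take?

1

Balance the L exponent: (1)·n from U, plus −(2) + (1) = -1 from the rest, must sum to zero.
n − 1 = 0, so n = 1.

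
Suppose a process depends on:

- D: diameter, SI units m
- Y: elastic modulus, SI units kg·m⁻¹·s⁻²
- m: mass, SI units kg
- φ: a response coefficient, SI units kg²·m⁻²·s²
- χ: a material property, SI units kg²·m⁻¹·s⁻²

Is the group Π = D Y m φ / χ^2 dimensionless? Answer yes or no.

no

Sum the exponent of each base dimension across the product:
  M: [D]_M + [Y]_M + [m]_M + [φ]_M − 2·[χ]_M = (0) + (1) + (1) + (2) − 2·(2) = 0
  L: [D]_L + [Y]_L + [m]_L + [φ]_L − 2·[χ]_L = (1) + (-1) + (0) + (-2) − 2·(-1) = 0
  T: [D]_T + [Y]_T + [m]_T + [φ]_T − 2·[χ]_T = (0) + (-2) + (0) + (2) − 2·(-2) = 4
Net dimensions [T⁴] ≠ [1] — not dimensionless.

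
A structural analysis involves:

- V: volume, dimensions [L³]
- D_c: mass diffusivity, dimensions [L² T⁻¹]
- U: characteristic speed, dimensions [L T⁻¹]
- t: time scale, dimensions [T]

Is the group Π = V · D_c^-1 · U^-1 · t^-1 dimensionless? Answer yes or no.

no

Sum the exponent of each base dimension across the product:
  L: [V]_L − [D_c]_L − [U]_L − [t]_L = (3) − (2) − (1) − (0) = 0
  T: [V]_T − [D_c]_T − [U]_T − [t]_T = (0) − (-1) − (-1) − (1) = 1
Net dimensions [T] ≠ [1] — not dimensionless.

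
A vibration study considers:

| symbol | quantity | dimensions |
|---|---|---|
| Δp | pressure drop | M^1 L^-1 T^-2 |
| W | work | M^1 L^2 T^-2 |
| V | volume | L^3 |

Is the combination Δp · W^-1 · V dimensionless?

Sum the exponent of each base dimension across the product:
  M: [Δp]_M − [W]_M + [V]_M = (1) − (1) + (0) = 0
  L: [Δp]_L − [W]_L + [V]_L = (-1) − (2) + (3) = 0
  T: [Δp]_T − [W]_T + [V]_T = (-2) − (-2) + (0) = 0
All base exponents vanish — dimensionless.

yes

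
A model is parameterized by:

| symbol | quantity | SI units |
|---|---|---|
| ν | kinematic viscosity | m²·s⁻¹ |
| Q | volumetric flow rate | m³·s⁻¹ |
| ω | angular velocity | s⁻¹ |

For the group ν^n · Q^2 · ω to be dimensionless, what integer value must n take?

Balance the L exponent: (2)·n from ν, plus 2·(3) + (0) = 6 from the rest, must sum to zero.
2n + 6 = 0, so n = -3.

-3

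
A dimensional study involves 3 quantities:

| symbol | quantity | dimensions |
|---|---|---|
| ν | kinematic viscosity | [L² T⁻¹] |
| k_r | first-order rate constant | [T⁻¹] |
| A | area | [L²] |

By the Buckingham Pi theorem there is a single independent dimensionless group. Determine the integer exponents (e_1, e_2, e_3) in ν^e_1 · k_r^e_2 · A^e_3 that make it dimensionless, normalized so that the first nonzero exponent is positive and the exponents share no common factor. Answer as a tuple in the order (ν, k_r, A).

L: e_1·(2) + e_2·(0) + e_3·(2) = 0
T: e_1·(-1) + e_2·(-1) + e_3·(0) = 0
Solving this homogeneous linear system for the smallest-integer solution (first nonzero entry positive) gives (1, -1, -1).

(1, -1, -1)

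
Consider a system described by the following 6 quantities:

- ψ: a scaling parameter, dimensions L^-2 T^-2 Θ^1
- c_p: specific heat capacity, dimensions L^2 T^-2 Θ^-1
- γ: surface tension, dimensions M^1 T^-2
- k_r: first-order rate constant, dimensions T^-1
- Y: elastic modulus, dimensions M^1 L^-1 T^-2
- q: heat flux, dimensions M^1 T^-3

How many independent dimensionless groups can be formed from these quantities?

2

There are 6 variables and 4 base dimensions (M, L, T, Θ).
The dimension matrix has rank 4.
Independent dimensionless groups: 6 − 4 = 2.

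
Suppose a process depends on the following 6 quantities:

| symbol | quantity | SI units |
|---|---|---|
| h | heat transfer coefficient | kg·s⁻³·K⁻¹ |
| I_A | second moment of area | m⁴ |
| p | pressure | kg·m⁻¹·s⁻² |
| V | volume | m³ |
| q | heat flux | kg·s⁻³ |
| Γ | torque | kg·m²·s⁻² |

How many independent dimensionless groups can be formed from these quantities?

2

There are 6 variables and 4 base dimensions (M, L, T, Θ).
The dimension matrix has rank 4.
Independent dimensionless groups: 6 − 4 = 2.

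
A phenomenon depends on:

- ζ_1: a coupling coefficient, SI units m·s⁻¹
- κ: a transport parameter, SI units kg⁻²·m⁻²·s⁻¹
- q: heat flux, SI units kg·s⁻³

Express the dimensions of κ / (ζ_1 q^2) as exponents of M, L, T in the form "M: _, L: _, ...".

Collect each base-dimension exponent across the product:
  M: −(0) + (-2) − 2·(1) = -4
  L: −(1) + (-2) − 2·(0) = -3
  T: −(-1) + (-1) − 2·(-3) = 6
So the dimensions are [M⁻⁴ L⁻³ T⁶].

M: -4, L: -3, T: 6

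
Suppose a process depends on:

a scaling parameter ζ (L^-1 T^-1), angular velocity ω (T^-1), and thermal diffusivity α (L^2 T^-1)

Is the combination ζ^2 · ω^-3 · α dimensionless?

Sum the exponent of each base dimension across the product:
  L: 2·[ζ]_L − 3·[ω]_L + [α]_L = 2·(-1) − 3·(0) + (2) = 0
  T: 2·[ζ]_T − 3·[ω]_T + [α]_T = 2·(-1) − 3·(-1) + (-1) = 0
All base exponents vanish — dimensionless.

yes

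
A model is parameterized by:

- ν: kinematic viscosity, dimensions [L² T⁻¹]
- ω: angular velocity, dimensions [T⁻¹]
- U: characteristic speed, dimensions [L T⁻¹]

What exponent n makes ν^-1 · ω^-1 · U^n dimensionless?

2

Balance the L exponent: (1)·n from U, plus −(2) − (0) = -2 from the rest, must sum to zero.
n − 2 = 0, so n = 2.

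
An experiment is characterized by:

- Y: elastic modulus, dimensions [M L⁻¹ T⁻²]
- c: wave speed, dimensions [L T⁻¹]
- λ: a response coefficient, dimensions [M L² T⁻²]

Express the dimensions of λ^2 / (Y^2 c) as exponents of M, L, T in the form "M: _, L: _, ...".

M: 0, L: 5, T: 1

Collect each base-dimension exponent across the product:
  M: −2·(1) − (0) + 2·(1) = 0
  L: −2·(-1) − (1) + 2·(2) = 5
  T: −2·(-2) − (-1) + 2·(-2) = 1
So the dimensions are [L⁵ T].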